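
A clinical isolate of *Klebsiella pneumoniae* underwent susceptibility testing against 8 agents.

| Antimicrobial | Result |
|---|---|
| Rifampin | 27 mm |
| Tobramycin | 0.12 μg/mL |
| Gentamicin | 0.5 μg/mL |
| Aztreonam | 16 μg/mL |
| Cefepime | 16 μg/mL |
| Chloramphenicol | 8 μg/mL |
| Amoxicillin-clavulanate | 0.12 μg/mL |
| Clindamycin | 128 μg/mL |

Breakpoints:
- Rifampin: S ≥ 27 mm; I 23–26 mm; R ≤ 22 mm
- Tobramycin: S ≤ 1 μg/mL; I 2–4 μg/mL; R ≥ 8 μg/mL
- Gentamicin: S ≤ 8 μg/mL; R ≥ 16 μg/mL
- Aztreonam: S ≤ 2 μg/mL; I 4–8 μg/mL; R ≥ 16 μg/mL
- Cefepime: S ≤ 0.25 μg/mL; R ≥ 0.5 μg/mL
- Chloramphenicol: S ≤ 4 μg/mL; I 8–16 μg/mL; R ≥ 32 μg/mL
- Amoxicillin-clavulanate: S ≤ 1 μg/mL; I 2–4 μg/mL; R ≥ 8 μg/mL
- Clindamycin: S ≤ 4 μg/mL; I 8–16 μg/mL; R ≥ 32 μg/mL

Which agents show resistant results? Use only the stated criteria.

Rifampin (27 mm) ≥ 27 mm ⇒ susceptible
Tobramycin: 0.12 μg/mL is ≤ 1 μg/mL — susceptible
Gentamicin 0.5 μg/mL: ≤ 8 μg/mL → Susceptible
Aztreonam (16 μg/mL) ≥ 16 μg/mL → Resistant
Cefepime 16 μg/mL: ≥ 0.5 μg/mL → resistant
Chloramphenicol 8 μg/mL: in 8–16 μg/mL → intermediate
Amoxicillin-clavulanate: 0.12 μg/mL is ≤ 1 μg/mL ⇒ Susceptible
Clindamycin 128 μg/mL: ≥ 32 μg/mL → R

aztreonam, cefepime, clindamycin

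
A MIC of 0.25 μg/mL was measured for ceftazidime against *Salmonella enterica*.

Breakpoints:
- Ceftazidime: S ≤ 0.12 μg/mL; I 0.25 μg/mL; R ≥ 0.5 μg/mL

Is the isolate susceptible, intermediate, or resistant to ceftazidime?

Ceftazidime: 0.25 μg/mL is = 0.25 μg/mL ⇒ intermediate

I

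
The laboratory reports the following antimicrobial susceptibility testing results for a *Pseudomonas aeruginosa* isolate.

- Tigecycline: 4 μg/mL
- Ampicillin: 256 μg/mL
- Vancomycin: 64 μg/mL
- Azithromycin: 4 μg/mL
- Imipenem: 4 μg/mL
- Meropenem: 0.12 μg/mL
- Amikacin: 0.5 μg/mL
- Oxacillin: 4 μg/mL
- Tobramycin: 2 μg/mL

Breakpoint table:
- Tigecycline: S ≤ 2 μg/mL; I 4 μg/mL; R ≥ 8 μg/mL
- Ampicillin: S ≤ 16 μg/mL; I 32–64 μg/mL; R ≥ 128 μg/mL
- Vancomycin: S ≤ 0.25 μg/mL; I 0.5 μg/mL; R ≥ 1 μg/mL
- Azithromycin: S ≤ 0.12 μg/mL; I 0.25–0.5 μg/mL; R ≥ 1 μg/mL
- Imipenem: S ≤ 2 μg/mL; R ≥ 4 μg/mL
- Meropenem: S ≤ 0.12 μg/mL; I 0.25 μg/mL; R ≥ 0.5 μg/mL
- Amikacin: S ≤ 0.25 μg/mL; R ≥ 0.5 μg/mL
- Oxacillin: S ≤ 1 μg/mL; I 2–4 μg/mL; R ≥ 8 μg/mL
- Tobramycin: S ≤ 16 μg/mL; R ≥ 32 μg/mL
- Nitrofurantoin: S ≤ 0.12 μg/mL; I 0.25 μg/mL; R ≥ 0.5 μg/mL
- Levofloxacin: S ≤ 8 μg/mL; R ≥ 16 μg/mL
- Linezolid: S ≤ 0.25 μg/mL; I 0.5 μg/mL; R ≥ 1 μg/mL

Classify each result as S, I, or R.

I, R, R, R, R, S, R, I, S

Tigecycline 4 μg/mL: = 4 μg/mL — I
Ampicillin (256 μg/mL) ≥ 128 μg/mL — R
Vancomycin: 64 μg/mL is ≥ 1 μg/mL — Resistant
Azithromycin: 4 μg/mL is ≥ 1 μg/mL → Resistant
Imipenem (4 μg/mL) ≥ 4 μg/mL ⇒ resistant
Meropenem 0.12 μg/mL: ≤ 0.12 μg/mL → susceptible
Amikacin: 0.5 μg/mL is ≥ 0.5 μg/mL — resistant
Oxacillin 4 μg/mL: in 2–4 μg/mL → intermediate
Tobramycin 2 μg/mL: ≤ 16 μg/mL — Susceptible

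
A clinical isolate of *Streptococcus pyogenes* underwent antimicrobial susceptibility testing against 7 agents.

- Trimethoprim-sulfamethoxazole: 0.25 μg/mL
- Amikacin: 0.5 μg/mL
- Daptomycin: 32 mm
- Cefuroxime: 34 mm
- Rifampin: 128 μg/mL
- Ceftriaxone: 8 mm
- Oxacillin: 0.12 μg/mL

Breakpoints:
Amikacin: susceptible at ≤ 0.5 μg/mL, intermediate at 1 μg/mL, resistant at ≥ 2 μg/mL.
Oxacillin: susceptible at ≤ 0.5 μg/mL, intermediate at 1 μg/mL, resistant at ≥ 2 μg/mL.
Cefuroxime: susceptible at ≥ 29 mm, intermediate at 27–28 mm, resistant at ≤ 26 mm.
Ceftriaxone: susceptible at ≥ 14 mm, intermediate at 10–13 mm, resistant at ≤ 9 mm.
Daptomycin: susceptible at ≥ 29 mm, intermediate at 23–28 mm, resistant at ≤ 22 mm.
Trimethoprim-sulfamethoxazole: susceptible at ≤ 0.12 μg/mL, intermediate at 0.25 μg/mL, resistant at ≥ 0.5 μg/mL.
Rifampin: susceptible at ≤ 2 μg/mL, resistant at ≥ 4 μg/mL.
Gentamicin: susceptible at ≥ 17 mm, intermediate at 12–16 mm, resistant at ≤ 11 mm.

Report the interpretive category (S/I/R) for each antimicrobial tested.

Trimethoprim-sulfamethoxazole 0.25 μg/mL: = 0.25 μg/mL ⇒ Intermediate
Amikacin (0.5 μg/mL) ≤ 0.5 μg/mL → S
Daptomycin (32 mm) ≥ 29 mm — S
Cefuroxime 34 mm: ≥ 29 mm ⇒ S
Rifampin: 128 μg/mL is ≥ 4 μg/mL → Resistant
Ceftriaxone (8 mm) ≤ 9 mm — Resistant
Oxacillin 0.12 μg/mL: ≤ 0.5 μg/mL — S

I, S, S, S, R, R, S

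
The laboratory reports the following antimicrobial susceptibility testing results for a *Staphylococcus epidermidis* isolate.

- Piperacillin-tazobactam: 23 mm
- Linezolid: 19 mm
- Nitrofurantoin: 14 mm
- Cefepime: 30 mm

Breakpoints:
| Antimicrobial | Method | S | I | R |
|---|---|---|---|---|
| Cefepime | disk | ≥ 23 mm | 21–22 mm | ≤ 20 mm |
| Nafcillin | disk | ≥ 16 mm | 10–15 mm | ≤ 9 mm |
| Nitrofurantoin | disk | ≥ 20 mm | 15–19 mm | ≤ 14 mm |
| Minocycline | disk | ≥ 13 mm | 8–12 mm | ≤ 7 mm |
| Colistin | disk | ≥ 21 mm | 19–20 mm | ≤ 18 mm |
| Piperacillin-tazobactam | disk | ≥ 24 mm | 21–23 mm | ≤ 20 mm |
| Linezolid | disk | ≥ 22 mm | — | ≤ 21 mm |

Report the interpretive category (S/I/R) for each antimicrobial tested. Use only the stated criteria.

I, R, R, S

Piperacillin-tazobactam: 23 mm is in 21–23 mm ⇒ intermediate
Linezolid: 19 mm is ≤ 21 mm → R
Nitrofurantoin (14 mm) ≤ 14 mm ⇒ R
Cefepime (30 mm) ≥ 23 mm → S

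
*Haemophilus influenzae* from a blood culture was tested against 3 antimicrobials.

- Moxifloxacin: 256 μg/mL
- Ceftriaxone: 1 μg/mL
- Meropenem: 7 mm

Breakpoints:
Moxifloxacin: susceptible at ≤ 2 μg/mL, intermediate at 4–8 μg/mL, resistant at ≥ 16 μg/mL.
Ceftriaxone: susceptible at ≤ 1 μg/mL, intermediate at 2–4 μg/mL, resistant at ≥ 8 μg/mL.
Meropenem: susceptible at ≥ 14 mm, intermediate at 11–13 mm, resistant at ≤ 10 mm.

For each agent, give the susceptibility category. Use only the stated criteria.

Moxifloxacin: 256 μg/mL is ≥ 16 μg/mL → R
Ceftriaxone: 1 μg/mL is ≤ 1 μg/mL ⇒ susceptible
Meropenem: 7 mm is ≤ 10 mm → resistant

R, S, R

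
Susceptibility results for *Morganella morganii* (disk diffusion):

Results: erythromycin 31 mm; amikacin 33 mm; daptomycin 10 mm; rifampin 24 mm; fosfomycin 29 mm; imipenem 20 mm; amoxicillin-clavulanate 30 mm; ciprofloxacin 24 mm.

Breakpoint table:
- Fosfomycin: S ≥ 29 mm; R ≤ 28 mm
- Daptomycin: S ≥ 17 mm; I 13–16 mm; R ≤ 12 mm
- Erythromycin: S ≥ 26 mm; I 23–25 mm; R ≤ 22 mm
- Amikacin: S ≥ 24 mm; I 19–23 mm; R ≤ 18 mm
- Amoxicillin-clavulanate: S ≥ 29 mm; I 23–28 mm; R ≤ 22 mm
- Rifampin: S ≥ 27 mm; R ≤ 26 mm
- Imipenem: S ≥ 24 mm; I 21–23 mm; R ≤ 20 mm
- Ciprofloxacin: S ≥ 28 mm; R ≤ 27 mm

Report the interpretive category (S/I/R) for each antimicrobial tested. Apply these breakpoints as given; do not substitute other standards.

Erythromycin (31 mm) ≥ 26 mm ⇒ susceptible
Amikacin: 33 mm is ≥ 24 mm — S
Daptomycin: 10 mm is ≤ 12 mm → Resistant
Rifampin (24 mm) ≤ 26 mm — resistant
Fosfomycin (29 mm) ≥ 29 mm — Susceptible
Imipenem 20 mm: ≤ 20 mm → Resistant
Amoxicillin-clavulanate 30 mm: ≥ 29 mm ⇒ S
Ciprofloxacin: 24 mm is ≤ 27 mm ⇒ Resistant

S, S, R, R, S, R, S, R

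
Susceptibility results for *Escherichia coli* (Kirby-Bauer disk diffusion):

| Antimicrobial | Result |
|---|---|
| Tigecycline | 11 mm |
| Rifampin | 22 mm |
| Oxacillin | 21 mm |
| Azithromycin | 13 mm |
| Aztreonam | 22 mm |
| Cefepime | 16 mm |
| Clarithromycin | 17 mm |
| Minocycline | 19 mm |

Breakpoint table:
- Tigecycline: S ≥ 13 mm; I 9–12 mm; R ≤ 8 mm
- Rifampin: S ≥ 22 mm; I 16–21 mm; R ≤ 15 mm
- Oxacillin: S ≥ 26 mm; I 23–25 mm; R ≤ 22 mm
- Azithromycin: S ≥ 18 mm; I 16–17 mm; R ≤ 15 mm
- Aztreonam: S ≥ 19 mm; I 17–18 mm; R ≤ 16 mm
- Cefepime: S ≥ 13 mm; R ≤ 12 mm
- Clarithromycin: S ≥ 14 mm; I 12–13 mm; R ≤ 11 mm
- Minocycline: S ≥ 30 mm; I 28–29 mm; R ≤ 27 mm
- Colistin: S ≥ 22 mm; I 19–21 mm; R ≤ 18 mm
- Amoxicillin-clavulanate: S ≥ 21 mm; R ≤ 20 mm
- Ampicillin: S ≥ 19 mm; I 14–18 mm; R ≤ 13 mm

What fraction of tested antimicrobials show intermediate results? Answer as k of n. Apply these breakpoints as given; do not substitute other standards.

Tigecycline (11 mm) in 9–12 mm ⇒ intermediate
Rifampin (22 mm) ≥ 22 mm ⇒ Susceptible
Oxacillin (21 mm) ≤ 22 mm ⇒ Resistant
Azithromycin: 13 mm is ≤ 15 mm — Resistant
Aztreonam: 22 mm is ≥ 19 mm — Susceptible
Cefepime 16 mm: ≥ 13 mm — susceptible
Clarithromycin: 17 mm is ≥ 14 mm → susceptible
Minocycline (19 mm) ≤ 27 mm ⇒ R
Intermediate: 1/8

1 of 8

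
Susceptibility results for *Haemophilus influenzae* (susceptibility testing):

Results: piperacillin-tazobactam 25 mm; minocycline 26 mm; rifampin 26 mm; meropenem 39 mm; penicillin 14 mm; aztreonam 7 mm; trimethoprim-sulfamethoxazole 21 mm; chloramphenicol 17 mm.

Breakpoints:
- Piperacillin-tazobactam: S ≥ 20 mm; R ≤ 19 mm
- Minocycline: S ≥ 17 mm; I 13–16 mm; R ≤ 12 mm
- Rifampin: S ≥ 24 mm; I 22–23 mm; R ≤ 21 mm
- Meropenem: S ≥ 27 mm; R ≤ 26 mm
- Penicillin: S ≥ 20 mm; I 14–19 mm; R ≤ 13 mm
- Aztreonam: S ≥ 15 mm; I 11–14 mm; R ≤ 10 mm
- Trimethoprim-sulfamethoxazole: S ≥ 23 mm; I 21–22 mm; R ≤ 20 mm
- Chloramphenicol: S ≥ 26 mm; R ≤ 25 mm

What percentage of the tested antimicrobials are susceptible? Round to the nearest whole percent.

Piperacillin-tazobactam: 25 mm is ≥ 20 mm ⇒ Susceptible
Minocycline 26 mm: ≥ 17 mm ⇒ S
Rifampin: 26 mm is ≥ 24 mm → susceptible
Meropenem (39 mm) ≥ 27 mm ⇒ S
Penicillin: 14 mm is in 14–19 mm ⇒ Intermediate
Aztreonam 7 mm: ≤ 10 mm — Resistant
Trimethoprim-sulfamethoxazole (21 mm) in 21–22 mm — Intermediate
Chloramphenicol: 17 mm is ≤ 25 mm ⇒ Resistant
Susceptible: 4/8

50%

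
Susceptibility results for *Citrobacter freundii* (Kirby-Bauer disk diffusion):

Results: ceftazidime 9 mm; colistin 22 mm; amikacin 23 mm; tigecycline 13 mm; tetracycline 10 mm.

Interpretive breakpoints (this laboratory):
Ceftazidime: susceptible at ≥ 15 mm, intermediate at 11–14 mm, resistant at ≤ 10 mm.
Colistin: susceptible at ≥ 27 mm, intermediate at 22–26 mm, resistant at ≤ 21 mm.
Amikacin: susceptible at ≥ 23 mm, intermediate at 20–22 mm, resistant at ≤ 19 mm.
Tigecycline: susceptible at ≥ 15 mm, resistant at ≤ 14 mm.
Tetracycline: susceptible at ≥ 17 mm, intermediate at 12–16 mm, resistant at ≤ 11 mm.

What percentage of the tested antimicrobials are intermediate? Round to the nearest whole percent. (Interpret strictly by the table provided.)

20%

Ceftazidime (9 mm) ≤ 10 mm ⇒ Resistant
Colistin (22 mm) in 22–26 mm → intermediate
Amikacin (23 mm) ≥ 23 mm ⇒ susceptible
Tigecycline 13 mm: ≤ 14 mm ⇒ resistant
Tetracycline (10 mm) ≤ 11 mm ⇒ Resistant
Intermediate: 1/5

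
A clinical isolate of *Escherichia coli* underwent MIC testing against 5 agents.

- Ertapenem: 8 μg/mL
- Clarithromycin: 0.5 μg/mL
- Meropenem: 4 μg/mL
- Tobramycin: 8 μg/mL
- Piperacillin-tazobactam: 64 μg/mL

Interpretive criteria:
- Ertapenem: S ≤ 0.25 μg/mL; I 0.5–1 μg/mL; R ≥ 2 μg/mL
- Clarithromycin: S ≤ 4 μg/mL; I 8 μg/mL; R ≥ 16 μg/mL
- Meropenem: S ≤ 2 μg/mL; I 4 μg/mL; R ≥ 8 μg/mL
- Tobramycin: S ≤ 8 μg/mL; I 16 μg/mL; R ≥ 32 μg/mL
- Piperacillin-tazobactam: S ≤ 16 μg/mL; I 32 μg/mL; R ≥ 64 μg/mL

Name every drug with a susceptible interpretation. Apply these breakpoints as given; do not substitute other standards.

Ertapenem: 8 μg/mL is ≥ 2 μg/mL → resistant
Clarithromycin: 0.5 μg/mL is ≤ 4 μg/mL ⇒ susceptible
Meropenem (4 μg/mL) = 4 μg/mL — intermediate
Tobramycin (8 μg/mL) ≤ 8 μg/mL — susceptible
Piperacillin-tazobactam: 64 μg/mL is ≥ 64 μg/mL → Resistant

clarithromycin, tobramycin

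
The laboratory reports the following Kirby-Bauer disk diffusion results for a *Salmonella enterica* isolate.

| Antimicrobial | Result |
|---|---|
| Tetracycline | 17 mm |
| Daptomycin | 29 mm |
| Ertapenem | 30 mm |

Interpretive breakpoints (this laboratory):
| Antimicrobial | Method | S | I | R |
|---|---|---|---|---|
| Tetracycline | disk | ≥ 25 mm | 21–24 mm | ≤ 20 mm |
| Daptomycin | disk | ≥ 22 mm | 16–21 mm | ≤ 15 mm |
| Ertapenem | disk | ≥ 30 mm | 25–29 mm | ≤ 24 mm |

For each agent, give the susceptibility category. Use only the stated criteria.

R, S, S

Tetracycline: 17 mm is ≤ 20 mm → Resistant
Daptomycin: 29 mm is ≥ 22 mm — S
Ertapenem (30 mm) ≥ 30 mm — Susceptible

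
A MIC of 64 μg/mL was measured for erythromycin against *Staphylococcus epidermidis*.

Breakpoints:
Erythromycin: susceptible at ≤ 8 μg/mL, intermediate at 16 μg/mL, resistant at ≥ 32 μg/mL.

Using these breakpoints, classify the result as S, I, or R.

Resistant

Erythromycin 64 μg/mL: ≥ 32 μg/mL ⇒ R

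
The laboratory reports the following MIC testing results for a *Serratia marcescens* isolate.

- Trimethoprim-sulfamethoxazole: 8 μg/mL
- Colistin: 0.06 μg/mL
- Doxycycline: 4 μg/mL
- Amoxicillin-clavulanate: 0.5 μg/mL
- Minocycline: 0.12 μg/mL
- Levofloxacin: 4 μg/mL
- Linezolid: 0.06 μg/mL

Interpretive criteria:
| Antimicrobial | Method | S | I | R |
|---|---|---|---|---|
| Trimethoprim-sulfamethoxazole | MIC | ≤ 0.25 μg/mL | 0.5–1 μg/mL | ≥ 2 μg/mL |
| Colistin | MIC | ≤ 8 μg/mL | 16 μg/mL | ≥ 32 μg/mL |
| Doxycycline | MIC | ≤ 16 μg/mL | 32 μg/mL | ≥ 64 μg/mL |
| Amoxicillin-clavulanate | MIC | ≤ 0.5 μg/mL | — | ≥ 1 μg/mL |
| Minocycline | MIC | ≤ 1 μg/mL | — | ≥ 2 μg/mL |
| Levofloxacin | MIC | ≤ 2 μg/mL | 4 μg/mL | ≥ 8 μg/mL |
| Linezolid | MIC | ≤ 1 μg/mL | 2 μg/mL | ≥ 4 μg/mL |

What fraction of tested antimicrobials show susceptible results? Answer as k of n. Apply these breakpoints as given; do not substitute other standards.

5 of 7

Trimethoprim-sulfamethoxazole (8 μg/mL) ≥ 2 μg/mL → resistant
Colistin 0.06 μg/mL: ≤ 8 μg/mL ⇒ susceptible
Doxycycline 4 μg/mL: ≤ 16 μg/mL → susceptible
Amoxicillin-clavulanate: 0.5 μg/mL is ≤ 0.5 μg/mL → S
Minocycline 0.12 μg/mL: ≤ 1 μg/mL — Susceptible
Levofloxacin 4 μg/mL: = 4 μg/mL — Intermediate
Linezolid (0.06 μg/mL) ≤ 1 μg/mL ⇒ Susceptible
Susceptible: 5/7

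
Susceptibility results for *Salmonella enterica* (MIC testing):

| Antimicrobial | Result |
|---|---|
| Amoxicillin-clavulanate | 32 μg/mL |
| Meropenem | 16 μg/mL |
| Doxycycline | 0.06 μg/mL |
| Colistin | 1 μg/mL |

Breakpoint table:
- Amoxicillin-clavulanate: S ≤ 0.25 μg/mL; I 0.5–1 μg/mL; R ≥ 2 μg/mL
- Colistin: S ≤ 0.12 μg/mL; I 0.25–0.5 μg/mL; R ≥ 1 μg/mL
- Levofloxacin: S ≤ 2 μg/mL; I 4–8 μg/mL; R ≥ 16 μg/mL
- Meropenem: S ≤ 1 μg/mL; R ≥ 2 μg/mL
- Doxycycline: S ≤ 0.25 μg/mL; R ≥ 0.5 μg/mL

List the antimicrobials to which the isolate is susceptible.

Amoxicillin-clavulanate (32 μg/mL) ≥ 2 μg/mL → resistant
Meropenem (16 μg/mL) ≥ 2 μg/mL ⇒ Resistant
Doxycycline: 0.06 μg/mL is ≤ 0.25 μg/mL ⇒ susceptible
Colistin: 1 μg/mL is ≥ 1 μg/mL — R

doxycycline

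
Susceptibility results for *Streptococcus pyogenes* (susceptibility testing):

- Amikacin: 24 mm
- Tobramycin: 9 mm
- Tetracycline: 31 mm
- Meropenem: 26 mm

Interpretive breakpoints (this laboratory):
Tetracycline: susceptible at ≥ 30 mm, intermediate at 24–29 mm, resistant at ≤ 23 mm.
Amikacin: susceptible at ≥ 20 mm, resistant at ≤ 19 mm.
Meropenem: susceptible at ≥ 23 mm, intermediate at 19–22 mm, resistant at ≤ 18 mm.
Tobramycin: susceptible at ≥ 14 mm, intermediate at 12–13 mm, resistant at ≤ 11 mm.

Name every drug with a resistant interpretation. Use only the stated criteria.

Amikacin 24 mm: ≥ 20 mm → S
Tobramycin (9 mm) ≤ 11 mm ⇒ Resistant
Tetracycline: 31 mm is ≥ 30 mm ⇒ S
Meropenem: 26 mm is ≥ 23 mm ⇒ Susceptible

tobramycin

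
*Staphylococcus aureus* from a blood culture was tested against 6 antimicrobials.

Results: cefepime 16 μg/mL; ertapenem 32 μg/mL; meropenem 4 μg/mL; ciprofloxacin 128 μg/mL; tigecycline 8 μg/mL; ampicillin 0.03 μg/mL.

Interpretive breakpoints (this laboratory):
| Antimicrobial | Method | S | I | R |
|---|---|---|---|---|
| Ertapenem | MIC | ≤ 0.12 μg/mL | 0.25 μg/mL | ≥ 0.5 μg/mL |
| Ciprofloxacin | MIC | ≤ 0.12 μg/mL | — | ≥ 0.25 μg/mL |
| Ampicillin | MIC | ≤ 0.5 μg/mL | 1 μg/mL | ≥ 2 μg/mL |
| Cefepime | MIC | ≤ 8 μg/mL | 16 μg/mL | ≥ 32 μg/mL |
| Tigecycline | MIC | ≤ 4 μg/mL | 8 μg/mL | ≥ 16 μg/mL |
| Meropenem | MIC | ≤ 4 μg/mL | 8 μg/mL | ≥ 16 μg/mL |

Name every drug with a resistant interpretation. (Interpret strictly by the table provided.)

Cefepime: 16 μg/mL is = 16 μg/mL — I
Ertapenem 32 μg/mL: ≥ 0.5 μg/mL → R
Meropenem 4 μg/mL: ≤ 4 μg/mL — S
Ciprofloxacin (128 μg/mL) ≥ 0.25 μg/mL → R
Tigecycline: 8 μg/mL is = 8 μg/mL ⇒ intermediate
Ampicillin (0.03 μg/mL) ≤ 0.5 μg/mL ⇒ susceptible

ertapenem, ciprofloxacin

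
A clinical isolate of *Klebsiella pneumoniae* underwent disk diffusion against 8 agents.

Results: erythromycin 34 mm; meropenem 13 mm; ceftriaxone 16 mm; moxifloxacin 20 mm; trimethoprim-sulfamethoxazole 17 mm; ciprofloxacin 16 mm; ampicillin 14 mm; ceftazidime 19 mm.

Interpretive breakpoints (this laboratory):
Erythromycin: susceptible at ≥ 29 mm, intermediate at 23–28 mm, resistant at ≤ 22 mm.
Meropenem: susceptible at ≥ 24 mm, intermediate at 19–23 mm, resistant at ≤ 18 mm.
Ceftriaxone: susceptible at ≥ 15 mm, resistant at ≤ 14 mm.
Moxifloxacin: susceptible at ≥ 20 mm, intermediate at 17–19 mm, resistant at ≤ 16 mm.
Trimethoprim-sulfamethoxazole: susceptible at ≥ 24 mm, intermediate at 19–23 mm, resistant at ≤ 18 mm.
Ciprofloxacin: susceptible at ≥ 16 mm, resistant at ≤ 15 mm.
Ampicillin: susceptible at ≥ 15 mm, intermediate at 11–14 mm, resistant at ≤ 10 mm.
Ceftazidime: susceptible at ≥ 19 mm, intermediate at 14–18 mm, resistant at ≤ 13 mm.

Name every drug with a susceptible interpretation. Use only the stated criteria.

Erythromycin 34 mm: ≥ 29 mm — susceptible
Meropenem: 13 mm is ≤ 18 mm → R
Ceftriaxone (16 mm) ≥ 15 mm — susceptible
Moxifloxacin: 20 mm is ≥ 20 mm → Susceptible
Trimethoprim-sulfamethoxazole (17 mm) ≤ 18 mm ⇒ R
Ciprofloxacin (16 mm) ≥ 16 mm — Susceptible
Ampicillin (14 mm) in 11–14 mm → Intermediate
Ceftazidime 19 mm: ≥ 19 mm ⇒ susceptible

erythromycin, ceftriaxone, moxifloxacin, ciprofloxacin, ceftazidime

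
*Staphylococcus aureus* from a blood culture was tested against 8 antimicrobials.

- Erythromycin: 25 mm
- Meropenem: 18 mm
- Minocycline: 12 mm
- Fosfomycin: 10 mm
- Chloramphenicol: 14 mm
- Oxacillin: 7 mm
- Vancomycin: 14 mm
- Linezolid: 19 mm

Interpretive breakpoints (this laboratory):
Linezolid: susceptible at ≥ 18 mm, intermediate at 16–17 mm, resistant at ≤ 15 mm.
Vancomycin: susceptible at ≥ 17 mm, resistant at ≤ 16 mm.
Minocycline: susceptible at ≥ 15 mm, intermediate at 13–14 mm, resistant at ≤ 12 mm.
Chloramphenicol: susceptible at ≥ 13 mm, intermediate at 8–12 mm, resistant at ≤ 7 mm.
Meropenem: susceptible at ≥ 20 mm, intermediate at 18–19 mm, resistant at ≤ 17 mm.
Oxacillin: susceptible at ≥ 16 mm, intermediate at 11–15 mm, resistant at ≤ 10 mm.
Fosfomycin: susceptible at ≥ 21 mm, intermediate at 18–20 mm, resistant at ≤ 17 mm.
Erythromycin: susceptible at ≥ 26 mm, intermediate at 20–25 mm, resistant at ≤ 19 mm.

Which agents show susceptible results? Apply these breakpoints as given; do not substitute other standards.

Erythromycin: 25 mm is in 20–25 mm ⇒ Intermediate
Meropenem (18 mm) in 18–19 mm → Intermediate
Minocycline 12 mm: ≤ 12 mm — resistant
Fosfomycin (10 mm) ≤ 17 mm ⇒ resistant
Chloramphenicol 14 mm: ≥ 13 mm ⇒ Susceptible
Oxacillin (7 mm) ≤ 10 mm → Resistant
Vancomycin: 14 mm is ≤ 16 mm ⇒ Resistant
Linezolid (19 mm) ≥ 18 mm — susceptible

chloramphenicol, linezolid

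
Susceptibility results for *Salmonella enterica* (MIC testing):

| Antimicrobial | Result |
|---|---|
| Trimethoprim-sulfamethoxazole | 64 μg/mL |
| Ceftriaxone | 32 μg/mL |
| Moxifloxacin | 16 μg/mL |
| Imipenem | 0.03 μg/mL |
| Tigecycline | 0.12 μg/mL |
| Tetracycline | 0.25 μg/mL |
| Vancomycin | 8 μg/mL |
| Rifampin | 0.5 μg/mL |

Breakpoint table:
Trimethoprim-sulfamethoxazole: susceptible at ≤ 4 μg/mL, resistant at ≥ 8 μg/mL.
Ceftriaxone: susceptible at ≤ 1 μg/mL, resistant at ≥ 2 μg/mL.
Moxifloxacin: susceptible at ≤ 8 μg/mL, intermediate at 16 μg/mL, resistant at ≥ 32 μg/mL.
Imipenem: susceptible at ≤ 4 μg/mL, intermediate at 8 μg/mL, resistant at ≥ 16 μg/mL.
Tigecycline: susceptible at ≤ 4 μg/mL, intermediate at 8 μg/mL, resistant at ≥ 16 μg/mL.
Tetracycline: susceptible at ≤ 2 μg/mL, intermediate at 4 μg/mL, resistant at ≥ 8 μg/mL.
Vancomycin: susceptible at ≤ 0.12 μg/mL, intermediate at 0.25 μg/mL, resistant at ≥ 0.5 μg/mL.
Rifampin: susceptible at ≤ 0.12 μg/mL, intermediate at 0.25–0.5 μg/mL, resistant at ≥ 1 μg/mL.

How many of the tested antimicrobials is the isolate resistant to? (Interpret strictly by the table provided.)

3

Trimethoprim-sulfamethoxazole: 64 μg/mL is ≥ 8 μg/mL → R
Ceftriaxone: 32 μg/mL is ≥ 2 μg/mL → Resistant
Moxifloxacin: 16 μg/mL is = 16 μg/mL → I
Imipenem 0.03 μg/mL: ≤ 4 μg/mL — S
Tigecycline 0.12 μg/mL: ≤ 4 μg/mL — Susceptible
Tetracycline (0.25 μg/mL) ≤ 2 μg/mL → S
Vancomycin: 8 μg/mL is ≥ 0.5 μg/mL — Resistant
Rifampin: 0.5 μg/mL is in 0.25–0.5 μg/mL → Intermediate
Resistant: 3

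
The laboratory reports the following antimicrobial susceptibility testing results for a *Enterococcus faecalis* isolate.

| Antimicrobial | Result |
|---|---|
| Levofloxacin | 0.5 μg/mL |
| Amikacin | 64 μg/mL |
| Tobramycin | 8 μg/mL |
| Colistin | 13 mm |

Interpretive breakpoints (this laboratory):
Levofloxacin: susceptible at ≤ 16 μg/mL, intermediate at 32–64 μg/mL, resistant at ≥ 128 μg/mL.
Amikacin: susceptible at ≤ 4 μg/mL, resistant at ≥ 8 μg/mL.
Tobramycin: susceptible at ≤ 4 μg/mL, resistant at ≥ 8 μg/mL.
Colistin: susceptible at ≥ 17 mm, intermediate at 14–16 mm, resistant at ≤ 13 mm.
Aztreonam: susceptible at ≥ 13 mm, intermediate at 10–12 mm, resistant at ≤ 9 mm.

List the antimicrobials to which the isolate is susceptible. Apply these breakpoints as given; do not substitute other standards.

levofloxacin

Levofloxacin (0.5 μg/mL) ≤ 16 μg/mL → susceptible
Amikacin 64 μg/mL: ≥ 8 μg/mL — Resistant
Tobramycin (8 μg/mL) ≥ 8 μg/mL — R
Colistin: 13 mm is ≤ 13 mm — R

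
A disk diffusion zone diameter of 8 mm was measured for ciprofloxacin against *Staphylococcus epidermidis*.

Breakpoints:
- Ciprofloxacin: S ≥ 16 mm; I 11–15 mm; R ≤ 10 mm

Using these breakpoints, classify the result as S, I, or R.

Ciprofloxacin 8 mm: ≤ 10 mm ⇒ R

Resistant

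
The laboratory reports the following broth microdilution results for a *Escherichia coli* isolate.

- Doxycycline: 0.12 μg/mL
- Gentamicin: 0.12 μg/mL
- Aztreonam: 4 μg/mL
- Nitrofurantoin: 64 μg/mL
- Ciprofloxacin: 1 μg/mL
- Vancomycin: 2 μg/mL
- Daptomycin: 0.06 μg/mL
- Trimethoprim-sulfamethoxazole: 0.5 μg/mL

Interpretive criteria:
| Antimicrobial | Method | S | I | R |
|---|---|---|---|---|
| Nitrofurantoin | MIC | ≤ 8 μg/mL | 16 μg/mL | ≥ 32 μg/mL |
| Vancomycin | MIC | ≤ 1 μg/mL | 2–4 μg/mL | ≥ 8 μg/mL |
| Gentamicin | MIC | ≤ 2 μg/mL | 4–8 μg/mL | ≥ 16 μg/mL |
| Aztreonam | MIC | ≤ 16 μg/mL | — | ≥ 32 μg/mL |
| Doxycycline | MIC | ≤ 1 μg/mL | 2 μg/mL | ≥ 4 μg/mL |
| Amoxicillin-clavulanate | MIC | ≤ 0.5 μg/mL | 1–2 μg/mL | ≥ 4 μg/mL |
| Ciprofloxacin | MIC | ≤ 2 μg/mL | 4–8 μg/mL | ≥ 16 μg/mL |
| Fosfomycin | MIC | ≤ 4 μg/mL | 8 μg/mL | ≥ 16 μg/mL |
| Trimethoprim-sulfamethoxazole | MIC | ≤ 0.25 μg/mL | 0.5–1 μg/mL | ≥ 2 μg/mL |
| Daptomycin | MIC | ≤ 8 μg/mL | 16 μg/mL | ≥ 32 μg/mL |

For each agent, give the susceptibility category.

S, S, S, R, S, I, S, I

Doxycycline (0.12 μg/mL) ≤ 1 μg/mL ⇒ susceptible
Gentamicin: 0.12 μg/mL is ≤ 2 μg/mL — susceptible
Aztreonam 4 μg/mL: ≤ 16 μg/mL → S
Nitrofurantoin: 64 μg/mL is ≥ 32 μg/mL ⇒ R
Ciprofloxacin (1 μg/mL) ≤ 2 μg/mL ⇒ susceptible
Vancomycin (2 μg/mL) in 2–4 μg/mL ⇒ Intermediate
Daptomycin (0.06 μg/mL) ≤ 8 μg/mL → Susceptible
Trimethoprim-sulfamethoxazole (0.5 μg/mL) in 0.5–1 μg/mL → I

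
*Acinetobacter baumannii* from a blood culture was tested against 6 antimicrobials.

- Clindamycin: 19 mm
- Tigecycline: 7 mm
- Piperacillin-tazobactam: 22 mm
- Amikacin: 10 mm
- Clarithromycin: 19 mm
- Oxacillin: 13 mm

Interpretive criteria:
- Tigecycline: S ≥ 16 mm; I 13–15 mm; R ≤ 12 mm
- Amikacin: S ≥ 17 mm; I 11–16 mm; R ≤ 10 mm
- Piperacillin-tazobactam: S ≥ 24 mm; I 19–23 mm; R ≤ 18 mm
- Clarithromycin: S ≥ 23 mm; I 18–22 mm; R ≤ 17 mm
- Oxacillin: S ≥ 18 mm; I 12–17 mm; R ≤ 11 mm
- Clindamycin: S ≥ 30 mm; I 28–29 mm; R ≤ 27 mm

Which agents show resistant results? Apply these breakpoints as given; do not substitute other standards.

Clindamycin 19 mm: ≤ 27 mm — resistant
Tigecycline: 7 mm is ≤ 12 mm — R
Piperacillin-tazobactam: 22 mm is in 19–23 mm → I
Amikacin 10 mm: ≤ 10 mm ⇒ Resistant
Clarithromycin (19 mm) in 18–22 mm → intermediate
Oxacillin (13 mm) in 12–17 mm → Intermediate

clindamycin, tigecycline, amikacin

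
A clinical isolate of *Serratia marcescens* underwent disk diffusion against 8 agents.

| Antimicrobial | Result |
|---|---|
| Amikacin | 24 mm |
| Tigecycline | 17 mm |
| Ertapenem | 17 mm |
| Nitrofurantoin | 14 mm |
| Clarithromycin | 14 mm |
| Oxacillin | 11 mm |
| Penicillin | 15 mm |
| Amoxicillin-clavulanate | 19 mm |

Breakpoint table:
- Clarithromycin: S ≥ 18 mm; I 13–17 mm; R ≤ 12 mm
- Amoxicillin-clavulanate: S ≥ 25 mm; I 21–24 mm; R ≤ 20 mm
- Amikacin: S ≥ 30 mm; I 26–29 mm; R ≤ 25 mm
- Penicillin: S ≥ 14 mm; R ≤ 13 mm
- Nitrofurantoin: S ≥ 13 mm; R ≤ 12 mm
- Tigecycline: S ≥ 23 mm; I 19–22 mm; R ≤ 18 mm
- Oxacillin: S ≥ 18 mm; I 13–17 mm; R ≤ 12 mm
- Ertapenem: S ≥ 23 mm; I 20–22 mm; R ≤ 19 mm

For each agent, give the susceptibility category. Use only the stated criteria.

R, R, R, S, I, R, S, R

Amikacin: 24 mm is ≤ 25 mm — Resistant
Tigecycline 17 mm: ≤ 18 mm — resistant
Ertapenem (17 mm) ≤ 19 mm — resistant
Nitrofurantoin 14 mm: ≥ 13 mm ⇒ S
Clarithromycin: 14 mm is in 13–17 mm → Intermediate
Oxacillin 11 mm: ≤ 12 mm ⇒ R
Penicillin 15 mm: ≥ 14 mm ⇒ susceptible
Amoxicillin-clavulanate (19 mm) ≤ 20 mm — resistant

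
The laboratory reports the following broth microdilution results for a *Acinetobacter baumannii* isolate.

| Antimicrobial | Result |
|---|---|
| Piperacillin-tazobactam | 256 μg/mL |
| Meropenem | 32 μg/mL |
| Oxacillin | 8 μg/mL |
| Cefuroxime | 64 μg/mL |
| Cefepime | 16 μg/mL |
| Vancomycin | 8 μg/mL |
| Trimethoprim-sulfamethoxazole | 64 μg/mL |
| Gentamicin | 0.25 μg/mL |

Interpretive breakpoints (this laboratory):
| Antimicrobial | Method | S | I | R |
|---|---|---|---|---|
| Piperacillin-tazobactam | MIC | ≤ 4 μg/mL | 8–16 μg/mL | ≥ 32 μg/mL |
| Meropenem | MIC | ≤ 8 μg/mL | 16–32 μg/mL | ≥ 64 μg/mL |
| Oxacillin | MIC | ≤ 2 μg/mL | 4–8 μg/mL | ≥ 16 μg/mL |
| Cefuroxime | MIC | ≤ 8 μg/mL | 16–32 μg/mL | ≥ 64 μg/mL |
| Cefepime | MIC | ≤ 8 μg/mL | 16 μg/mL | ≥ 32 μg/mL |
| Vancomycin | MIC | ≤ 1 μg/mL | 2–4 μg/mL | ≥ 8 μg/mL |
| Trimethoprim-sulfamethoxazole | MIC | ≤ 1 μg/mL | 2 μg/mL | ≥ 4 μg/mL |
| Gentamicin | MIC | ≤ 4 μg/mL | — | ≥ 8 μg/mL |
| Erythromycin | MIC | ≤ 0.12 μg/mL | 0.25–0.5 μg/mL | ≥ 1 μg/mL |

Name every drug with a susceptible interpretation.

Piperacillin-tazobactam: 256 μg/mL is ≥ 32 μg/mL — resistant
Meropenem: 32 μg/mL is in 16–32 μg/mL — intermediate
Oxacillin 8 μg/mL: in 4–8 μg/mL — I
Cefuroxime 64 μg/mL: ≥ 64 μg/mL ⇒ R
Cefepime (16 μg/mL) = 16 μg/mL ⇒ intermediate
Vancomycin (8 μg/mL) ≥ 8 μg/mL — resistant
Trimethoprim-sulfamethoxazole (64 μg/mL) ≥ 4 μg/mL ⇒ resistant
Gentamicin: 0.25 μg/mL is ≤ 4 μg/mL → Susceptible

gentamicin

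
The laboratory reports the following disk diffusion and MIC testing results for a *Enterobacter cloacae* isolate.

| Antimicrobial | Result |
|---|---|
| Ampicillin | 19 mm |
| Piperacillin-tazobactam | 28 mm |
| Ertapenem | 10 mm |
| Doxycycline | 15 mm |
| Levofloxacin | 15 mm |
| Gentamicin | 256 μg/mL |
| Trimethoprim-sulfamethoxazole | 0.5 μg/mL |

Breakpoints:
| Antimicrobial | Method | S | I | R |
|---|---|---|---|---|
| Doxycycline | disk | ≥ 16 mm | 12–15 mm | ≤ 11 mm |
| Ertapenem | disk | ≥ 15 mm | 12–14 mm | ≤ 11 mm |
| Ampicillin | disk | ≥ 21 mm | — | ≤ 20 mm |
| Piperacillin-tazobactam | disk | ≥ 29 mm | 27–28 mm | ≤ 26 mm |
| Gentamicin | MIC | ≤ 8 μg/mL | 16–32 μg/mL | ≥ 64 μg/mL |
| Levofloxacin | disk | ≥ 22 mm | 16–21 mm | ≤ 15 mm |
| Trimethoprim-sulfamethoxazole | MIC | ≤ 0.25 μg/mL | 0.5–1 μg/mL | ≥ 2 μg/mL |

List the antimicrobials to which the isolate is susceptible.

none

Ampicillin (19 mm) ≤ 20 mm — resistant
Piperacillin-tazobactam 28 mm: in 27–28 mm — Intermediate
Ertapenem 10 mm: ≤ 11 mm → Resistant
Doxycycline (15 mm) in 12–15 mm — Intermediate
Levofloxacin 15 mm: ≤ 15 mm — R
Gentamicin: 256 μg/mL is ≥ 64 μg/mL — resistant
Trimethoprim-sulfamethoxazole (0.5 μg/mL) in 0.5–1 μg/mL ⇒ Intermediate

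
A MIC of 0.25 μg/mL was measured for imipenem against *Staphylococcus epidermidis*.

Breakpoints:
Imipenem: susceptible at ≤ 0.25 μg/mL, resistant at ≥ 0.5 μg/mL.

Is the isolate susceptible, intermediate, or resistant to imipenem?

S

Imipenem (0.25 μg/mL) ≤ 0.25 μg/mL ⇒ Susceptible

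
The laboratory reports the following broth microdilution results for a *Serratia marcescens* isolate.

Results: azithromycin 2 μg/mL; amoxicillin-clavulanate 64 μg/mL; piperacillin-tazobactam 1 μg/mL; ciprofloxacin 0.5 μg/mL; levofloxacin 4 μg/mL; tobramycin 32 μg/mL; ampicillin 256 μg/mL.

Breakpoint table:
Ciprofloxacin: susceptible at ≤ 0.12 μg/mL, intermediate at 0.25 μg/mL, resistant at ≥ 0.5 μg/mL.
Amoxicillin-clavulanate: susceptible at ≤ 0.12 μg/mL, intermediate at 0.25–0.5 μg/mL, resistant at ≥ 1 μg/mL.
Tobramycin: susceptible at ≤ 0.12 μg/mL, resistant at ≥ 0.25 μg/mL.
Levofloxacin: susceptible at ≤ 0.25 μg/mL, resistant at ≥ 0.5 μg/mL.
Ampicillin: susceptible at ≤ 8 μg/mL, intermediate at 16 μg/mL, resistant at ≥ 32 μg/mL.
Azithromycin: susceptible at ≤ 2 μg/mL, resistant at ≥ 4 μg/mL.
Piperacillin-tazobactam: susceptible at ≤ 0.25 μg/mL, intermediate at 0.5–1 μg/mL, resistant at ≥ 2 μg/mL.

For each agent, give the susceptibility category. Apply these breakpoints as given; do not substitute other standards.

S, R, I, R, R, R, R

Azithromycin (2 μg/mL) ≤ 2 μg/mL → susceptible
Amoxicillin-clavulanate: 64 μg/mL is ≥ 1 μg/mL ⇒ resistant
Piperacillin-tazobactam (1 μg/mL) in 0.5–1 μg/mL — I
Ciprofloxacin (0.5 μg/mL) ≥ 0.5 μg/mL — Resistant
Levofloxacin: 4 μg/mL is ≥ 0.5 μg/mL ⇒ resistant
Tobramycin 32 μg/mL: ≥ 0.25 μg/mL → Resistant
Ampicillin: 256 μg/mL is ≥ 32 μg/mL ⇒ Resistant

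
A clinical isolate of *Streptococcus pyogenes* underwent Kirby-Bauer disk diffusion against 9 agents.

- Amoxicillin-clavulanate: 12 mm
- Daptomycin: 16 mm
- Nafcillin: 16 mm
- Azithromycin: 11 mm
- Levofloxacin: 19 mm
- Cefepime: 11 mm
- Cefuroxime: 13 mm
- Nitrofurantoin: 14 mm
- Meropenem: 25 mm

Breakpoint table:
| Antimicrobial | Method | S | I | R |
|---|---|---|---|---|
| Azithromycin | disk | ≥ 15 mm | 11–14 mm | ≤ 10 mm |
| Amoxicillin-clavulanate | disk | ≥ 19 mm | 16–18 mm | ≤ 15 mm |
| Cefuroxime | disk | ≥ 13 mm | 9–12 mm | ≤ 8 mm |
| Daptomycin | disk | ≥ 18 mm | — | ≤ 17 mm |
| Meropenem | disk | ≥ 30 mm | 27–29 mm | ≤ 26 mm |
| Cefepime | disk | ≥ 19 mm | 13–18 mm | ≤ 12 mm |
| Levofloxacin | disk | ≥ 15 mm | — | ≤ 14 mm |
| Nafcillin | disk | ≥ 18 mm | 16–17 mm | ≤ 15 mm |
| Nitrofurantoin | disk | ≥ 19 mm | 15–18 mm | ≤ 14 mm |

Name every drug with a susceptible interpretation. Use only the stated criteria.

levofloxacin, cefuroxime

Amoxicillin-clavulanate: 12 mm is ≤ 15 mm — R
Daptomycin 16 mm: ≤ 17 mm ⇒ resistant
Nafcillin: 16 mm is in 16–17 mm → I
Azithromycin: 11 mm is in 11–14 mm ⇒ intermediate
Levofloxacin (19 mm) ≥ 15 mm ⇒ S
Cefepime: 11 mm is ≤ 12 mm → Resistant
Cefuroxime: 13 mm is ≥ 13 mm ⇒ Susceptible
Nitrofurantoin: 14 mm is ≤ 14 mm — resistant
Meropenem (25 mm) ≤ 26 mm ⇒ Resistant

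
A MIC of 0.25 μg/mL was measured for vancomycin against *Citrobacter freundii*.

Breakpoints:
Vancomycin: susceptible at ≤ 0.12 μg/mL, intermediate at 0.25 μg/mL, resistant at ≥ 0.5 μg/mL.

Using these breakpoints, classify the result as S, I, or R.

Intermediate

Vancomycin (0.25 μg/mL) = 0.25 μg/mL — I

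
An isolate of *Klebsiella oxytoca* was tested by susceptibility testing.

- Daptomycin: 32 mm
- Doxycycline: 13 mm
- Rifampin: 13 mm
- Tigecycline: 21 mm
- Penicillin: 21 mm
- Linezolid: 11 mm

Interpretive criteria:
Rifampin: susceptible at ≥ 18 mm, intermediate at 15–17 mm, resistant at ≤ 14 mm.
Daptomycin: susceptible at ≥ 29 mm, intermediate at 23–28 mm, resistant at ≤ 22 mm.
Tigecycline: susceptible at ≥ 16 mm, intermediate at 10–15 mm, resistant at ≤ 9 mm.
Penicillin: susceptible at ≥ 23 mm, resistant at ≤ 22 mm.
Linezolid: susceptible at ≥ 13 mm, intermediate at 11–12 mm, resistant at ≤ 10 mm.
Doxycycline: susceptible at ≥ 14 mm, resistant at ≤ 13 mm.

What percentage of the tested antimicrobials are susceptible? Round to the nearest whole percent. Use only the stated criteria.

Daptomycin 32 mm: ≥ 29 mm → S
Doxycycline 13 mm: ≤ 13 mm — resistant
Rifampin: 13 mm is ≤ 14 mm → R
Tigecycline: 21 mm is ≥ 16 mm ⇒ susceptible
Penicillin (21 mm) ≤ 22 mm — Resistant
Linezolid 11 mm: in 11–12 mm ⇒ I
Susceptible: 2/6

33%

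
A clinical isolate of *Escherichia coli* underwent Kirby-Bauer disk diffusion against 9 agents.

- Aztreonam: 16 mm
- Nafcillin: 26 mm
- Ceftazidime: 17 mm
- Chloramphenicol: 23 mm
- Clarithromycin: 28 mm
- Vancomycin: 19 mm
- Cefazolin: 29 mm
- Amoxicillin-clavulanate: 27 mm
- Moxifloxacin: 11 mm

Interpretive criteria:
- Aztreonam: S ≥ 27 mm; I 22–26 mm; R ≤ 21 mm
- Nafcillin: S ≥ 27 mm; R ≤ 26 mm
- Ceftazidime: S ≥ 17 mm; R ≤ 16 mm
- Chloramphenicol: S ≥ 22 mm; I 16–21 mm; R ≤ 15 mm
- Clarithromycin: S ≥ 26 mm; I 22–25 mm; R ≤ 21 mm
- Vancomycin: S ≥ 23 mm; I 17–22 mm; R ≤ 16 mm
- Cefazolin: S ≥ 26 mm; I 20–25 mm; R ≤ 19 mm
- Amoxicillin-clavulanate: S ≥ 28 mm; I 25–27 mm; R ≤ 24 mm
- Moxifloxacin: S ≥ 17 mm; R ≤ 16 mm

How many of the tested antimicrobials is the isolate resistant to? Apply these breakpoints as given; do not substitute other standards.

Aztreonam (16 mm) ≤ 21 mm ⇒ Resistant
Nafcillin 26 mm: ≤ 26 mm ⇒ Resistant
Ceftazidime (17 mm) ≥ 17 mm — susceptible
Chloramphenicol: 23 mm is ≥ 22 mm — S
Clarithromycin (28 mm) ≥ 26 mm — susceptible
Vancomycin 19 mm: in 17–22 mm — I
Cefazolin (29 mm) ≥ 26 mm ⇒ susceptible
Amoxicillin-clavulanate: 27 mm is in 25–27 mm — I
Moxifloxacin: 11 mm is ≤ 16 mm — R
Resistant: 3

3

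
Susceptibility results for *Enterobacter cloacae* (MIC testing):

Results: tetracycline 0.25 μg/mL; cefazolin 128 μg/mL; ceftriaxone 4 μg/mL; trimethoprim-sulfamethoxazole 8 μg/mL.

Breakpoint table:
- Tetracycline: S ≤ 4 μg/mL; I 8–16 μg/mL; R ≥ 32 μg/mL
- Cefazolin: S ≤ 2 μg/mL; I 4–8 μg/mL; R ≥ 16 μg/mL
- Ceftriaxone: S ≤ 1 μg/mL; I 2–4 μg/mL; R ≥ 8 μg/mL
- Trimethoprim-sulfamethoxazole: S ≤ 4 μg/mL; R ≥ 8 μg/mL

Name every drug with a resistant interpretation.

cefazolin, trimethoprim-sulfamethoxazole

Tetracycline (0.25 μg/mL) ≤ 4 μg/mL — susceptible
Cefazolin: 128 μg/mL is ≥ 16 μg/mL ⇒ R
Ceftriaxone: 4 μg/mL is in 2–4 μg/mL ⇒ Intermediate
Trimethoprim-sulfamethoxazole (8 μg/mL) ≥ 8 μg/mL ⇒ Resistant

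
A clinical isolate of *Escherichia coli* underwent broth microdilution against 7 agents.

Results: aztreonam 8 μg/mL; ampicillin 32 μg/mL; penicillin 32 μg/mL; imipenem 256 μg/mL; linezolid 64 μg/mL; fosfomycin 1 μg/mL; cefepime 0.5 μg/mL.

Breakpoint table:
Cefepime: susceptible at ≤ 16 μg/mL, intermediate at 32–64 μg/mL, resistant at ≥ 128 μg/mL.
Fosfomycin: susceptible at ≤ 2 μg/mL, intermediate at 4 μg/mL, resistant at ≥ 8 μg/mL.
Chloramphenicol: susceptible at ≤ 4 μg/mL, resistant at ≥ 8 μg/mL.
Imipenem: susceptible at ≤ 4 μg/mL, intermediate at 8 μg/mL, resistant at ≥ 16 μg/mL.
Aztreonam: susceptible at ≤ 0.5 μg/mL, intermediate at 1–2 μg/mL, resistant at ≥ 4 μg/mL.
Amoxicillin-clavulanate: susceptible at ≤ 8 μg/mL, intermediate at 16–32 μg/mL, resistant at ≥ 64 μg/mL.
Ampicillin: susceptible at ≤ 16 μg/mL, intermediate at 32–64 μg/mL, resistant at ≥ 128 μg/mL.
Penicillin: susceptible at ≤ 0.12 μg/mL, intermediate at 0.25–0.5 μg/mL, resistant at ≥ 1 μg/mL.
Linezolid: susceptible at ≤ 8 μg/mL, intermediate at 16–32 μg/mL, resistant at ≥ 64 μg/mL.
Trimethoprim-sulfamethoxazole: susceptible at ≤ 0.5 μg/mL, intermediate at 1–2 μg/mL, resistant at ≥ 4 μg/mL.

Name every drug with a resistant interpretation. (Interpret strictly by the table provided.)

Aztreonam 8 μg/mL: ≥ 4 μg/mL → R
Ampicillin (32 μg/mL) in 32–64 μg/mL ⇒ I
Penicillin 32 μg/mL: ≥ 1 μg/mL ⇒ Resistant
Imipenem (256 μg/mL) ≥ 16 μg/mL → R
Linezolid (64 μg/mL) ≥ 64 μg/mL → resistant
Fosfomycin (1 μg/mL) ≤ 2 μg/mL → S
Cefepime: 0.5 μg/mL is ≤ 16 μg/mL — susceptible

aztreonam, penicillin, imipenem, linezolid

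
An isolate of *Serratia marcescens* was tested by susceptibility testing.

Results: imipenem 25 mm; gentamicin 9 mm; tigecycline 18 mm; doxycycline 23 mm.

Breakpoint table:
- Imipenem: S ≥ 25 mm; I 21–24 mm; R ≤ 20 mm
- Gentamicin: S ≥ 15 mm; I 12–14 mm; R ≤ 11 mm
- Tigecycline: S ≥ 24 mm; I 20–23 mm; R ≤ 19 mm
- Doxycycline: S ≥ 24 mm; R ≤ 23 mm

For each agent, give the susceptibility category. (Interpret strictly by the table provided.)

S, R, R, R

Imipenem: 25 mm is ≥ 25 mm — Susceptible
Gentamicin (9 mm) ≤ 11 mm ⇒ resistant
Tigecycline 18 mm: ≤ 19 mm → Resistant
Doxycycline: 23 mm is ≤ 23 mm → R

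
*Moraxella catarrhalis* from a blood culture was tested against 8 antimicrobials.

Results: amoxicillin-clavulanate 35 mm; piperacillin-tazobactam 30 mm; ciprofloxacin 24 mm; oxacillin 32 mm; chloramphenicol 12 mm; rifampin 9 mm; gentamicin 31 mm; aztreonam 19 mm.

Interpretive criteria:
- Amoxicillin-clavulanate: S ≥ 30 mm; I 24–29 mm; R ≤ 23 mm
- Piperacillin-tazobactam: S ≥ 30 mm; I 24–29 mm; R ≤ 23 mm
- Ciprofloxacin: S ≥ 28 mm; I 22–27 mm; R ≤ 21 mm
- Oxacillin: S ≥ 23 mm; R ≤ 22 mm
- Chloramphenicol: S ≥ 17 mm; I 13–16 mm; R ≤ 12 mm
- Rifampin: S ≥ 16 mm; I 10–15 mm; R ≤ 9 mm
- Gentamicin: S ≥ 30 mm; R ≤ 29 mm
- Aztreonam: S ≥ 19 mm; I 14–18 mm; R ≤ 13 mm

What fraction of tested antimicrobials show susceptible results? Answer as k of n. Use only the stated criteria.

5 of 8

Amoxicillin-clavulanate (35 mm) ≥ 30 mm — S
Piperacillin-tazobactam (30 mm) ≥ 30 mm ⇒ Susceptible
Ciprofloxacin (24 mm) in 22–27 mm → intermediate
Oxacillin 32 mm: ≥ 23 mm — S
Chloramphenicol (12 mm) ≤ 12 mm — Resistant
Rifampin: 9 mm is ≤ 9 mm → Resistant
Gentamicin 31 mm: ≥ 30 mm — Susceptible
Aztreonam: 19 mm is ≥ 19 mm → susceptible
Susceptible: 5/8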